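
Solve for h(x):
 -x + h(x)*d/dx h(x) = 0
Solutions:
 h(x) = -sqrt(C1 + x^2)
 h(x) = sqrt(C1 + x^2)


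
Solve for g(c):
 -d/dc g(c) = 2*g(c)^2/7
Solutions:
 g(c) = 7/(C1 + 2*c)


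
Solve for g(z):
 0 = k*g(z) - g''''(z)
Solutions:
 g(z) = C1*exp(-k^(1/4)*z) + C2*exp(k^(1/4)*z) + C3*exp(-I*k^(1/4)*z) + C4*exp(I*k^(1/4)*z)


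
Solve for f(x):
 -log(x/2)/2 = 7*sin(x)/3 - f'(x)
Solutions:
 f(x) = C1 + x*log(x)/2 - x/2 - x*log(2)/2 - 7*cos(x)/3


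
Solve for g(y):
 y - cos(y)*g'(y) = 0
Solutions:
 g(y) = C1 + Integral(y/cos(y), y)


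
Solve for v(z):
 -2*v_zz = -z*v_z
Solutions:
 v(z) = C1 + C2*erfi(z/2)


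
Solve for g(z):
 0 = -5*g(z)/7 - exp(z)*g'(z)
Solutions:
 g(z) = C1*exp(5*exp(-z)/7)


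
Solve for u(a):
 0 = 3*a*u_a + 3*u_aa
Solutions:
 u(a) = C1 + C2*erf(sqrt(2)*a/2)


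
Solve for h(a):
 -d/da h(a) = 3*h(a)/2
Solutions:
 h(a) = C1*exp(-3*a/2)


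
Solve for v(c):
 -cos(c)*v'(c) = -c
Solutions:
 v(c) = C1 + Integral(c/cos(c), c)


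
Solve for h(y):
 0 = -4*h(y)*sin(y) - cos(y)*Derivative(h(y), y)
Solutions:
 h(y) = C1*cos(y)^4


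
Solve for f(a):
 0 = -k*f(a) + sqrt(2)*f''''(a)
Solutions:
 f(a) = C1*exp(-2^(7/8)*a*k^(1/4)/2) + C2*exp(2^(7/8)*a*k^(1/4)/2) + C3*exp(-2^(7/8)*I*a*k^(1/4)/2) + C4*exp(2^(7/8)*I*a*k^(1/4)/2)


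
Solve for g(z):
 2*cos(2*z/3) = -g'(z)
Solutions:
 g(z) = C1 - 3*sin(2*z/3)


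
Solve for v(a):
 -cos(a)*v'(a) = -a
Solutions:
 v(a) = C1 + Integral(a/cos(a), a)


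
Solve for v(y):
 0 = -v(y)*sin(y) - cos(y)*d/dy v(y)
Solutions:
 v(y) = C1*cos(y)


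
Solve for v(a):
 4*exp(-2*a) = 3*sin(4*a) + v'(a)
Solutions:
 v(a) = C1 + 3*cos(4*a)/4 - 2*exp(-2*a)


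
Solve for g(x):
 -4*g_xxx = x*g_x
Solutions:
 g(x) = C1 + Integral(C2*airyai(-2^(1/3)*x/2) + C3*airybi(-2^(1/3)*x/2), x)


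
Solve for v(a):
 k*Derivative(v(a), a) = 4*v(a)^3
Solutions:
 v(a) = -sqrt(2)*sqrt(-k/(C1*k + 4*a))/2
 v(a) = sqrt(2)*sqrt(-k/(C1*k + 4*a))/2


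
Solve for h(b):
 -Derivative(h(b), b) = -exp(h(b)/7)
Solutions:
 h(b) = 7*log(-1/(C1 + b)) + 7*log(7)


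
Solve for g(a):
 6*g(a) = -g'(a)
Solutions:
 g(a) = C1*exp(-6*a)


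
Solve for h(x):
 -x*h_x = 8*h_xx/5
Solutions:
 h(x) = C1 + C2*erf(sqrt(5)*x/4)


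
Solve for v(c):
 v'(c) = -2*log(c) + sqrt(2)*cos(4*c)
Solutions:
 v(c) = C1 - 2*c*log(c) + 2*c + sqrt(2)*sin(4*c)/4


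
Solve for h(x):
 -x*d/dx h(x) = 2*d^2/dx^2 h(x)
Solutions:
 h(x) = C1 + C2*erf(x/2)


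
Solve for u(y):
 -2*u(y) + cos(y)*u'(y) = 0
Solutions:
 u(y) = C1*(sin(y) + 1)/(sin(y) - 1)


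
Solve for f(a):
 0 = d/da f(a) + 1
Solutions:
 f(a) = C1 - a


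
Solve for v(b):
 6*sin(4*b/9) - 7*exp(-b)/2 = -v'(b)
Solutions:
 v(b) = C1 + 27*cos(4*b/9)/2 - 7*exp(-b)/2


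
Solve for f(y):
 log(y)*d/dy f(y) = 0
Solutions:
 f(y) = C1


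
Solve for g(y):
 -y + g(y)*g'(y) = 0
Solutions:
 g(y) = -sqrt(C1 + y^2)
 g(y) = sqrt(C1 + y^2)


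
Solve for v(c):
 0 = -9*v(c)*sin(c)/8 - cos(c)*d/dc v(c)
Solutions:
 v(c) = C1*cos(c)^(9/8)


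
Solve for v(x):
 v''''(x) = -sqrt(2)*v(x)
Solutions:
 v(x) = (C1*sin(2^(5/8)*x/2) + C2*cos(2^(5/8)*x/2))*exp(-2^(5/8)*x/2) + (C3*sin(2^(5/8)*x/2) + C4*cos(2^(5/8)*x/2))*exp(2^(5/8)*x/2)


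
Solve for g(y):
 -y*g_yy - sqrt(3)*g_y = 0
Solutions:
 g(y) = C1 + C2*y^(1 - sqrt(3))


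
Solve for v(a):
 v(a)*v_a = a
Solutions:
 v(a) = -sqrt(C1 + a^2)
 v(a) = sqrt(C1 + a^2)


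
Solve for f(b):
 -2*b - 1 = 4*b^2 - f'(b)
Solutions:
 f(b) = C1 + 4*b^3/3 + b^2 + b


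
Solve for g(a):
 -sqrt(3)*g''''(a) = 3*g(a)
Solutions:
 g(a) = (C1*sin(sqrt(2)*3^(1/8)*a/2) + C2*cos(sqrt(2)*3^(1/8)*a/2))*exp(-sqrt(2)*3^(1/8)*a/2) + (C3*sin(sqrt(2)*3^(1/8)*a/2) + C4*cos(sqrt(2)*3^(1/8)*a/2))*exp(sqrt(2)*3^(1/8)*a/2)


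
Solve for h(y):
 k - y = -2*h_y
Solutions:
 h(y) = C1 - k*y/2 + y^2/4


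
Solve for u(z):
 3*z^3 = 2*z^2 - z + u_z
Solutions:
 u(z) = C1 + 3*z^4/4 - 2*z^3/3 + z^2/2


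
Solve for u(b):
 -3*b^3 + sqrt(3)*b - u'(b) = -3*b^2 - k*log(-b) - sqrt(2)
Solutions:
 u(b) = C1 - 3*b^4/4 + b^3 + sqrt(3)*b^2/2 + b*k*log(-b) + b*(-k + sqrt(2))


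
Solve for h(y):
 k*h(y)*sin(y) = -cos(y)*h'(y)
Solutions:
 h(y) = C1*exp(k*log(cos(y)))


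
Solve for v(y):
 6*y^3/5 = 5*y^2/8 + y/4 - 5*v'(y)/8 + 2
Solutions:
 v(y) = C1 - 12*y^4/25 + y^3/3 + y^2/5 + 16*y/5


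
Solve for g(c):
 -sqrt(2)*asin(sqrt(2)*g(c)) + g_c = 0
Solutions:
 Integral(1/asin(sqrt(2)*_y), (_y, g(c))) = C1 + sqrt(2)*c


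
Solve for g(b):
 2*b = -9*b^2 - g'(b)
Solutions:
 g(b) = C1 - 3*b^3 - b^2


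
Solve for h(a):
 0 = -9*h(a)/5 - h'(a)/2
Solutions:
 h(a) = C1*exp(-18*a/5)


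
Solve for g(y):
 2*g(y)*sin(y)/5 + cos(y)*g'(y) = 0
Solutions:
 g(y) = C1*cos(y)^(2/5)


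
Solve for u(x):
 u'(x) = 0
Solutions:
 u(x) = C1


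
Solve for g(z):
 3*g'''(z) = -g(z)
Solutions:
 g(z) = C3*exp(-3^(2/3)*z/3) + (C1*sin(3^(1/6)*z/2) + C2*cos(3^(1/6)*z/2))*exp(3^(2/3)*z/6)


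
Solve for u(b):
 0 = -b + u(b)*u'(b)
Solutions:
 u(b) = -sqrt(C1 + b^2)
 u(b) = sqrt(C1 + b^2)


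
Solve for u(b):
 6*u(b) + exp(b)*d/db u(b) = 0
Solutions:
 u(b) = C1*exp(6*exp(-b))


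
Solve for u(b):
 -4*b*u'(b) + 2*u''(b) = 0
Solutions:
 u(b) = C1 + C2*erfi(b)


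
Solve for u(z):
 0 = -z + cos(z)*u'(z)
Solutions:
 u(z) = C1 + Integral(z/cos(z), z)


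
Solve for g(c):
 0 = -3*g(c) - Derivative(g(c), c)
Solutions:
 g(c) = C1*exp(-3*c)


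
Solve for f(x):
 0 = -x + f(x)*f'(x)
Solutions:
 f(x) = -sqrt(C1 + x^2)
 f(x) = sqrt(C1 + x^2)


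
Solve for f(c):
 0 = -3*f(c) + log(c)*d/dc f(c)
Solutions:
 f(c) = C1*exp(3*li(c))


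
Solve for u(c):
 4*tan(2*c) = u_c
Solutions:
 u(c) = C1 - 2*log(cos(2*c))


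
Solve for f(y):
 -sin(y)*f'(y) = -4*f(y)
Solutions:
 f(y) = C1*(cos(y)^2 - 2*cos(y) + 1)/(cos(y)^2 + 2*cos(y) + 1)


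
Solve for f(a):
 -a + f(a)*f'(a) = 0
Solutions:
 f(a) = -sqrt(C1 + a^2)
 f(a) = sqrt(C1 + a^2)


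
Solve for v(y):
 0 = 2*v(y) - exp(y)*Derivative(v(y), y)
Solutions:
 v(y) = C1*exp(-2*exp(-y))


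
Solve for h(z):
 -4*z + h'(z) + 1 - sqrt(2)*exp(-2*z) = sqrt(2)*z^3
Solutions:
 h(z) = C1 + sqrt(2)*z^4/4 + 2*z^2 - z - sqrt(2)*exp(-2*z)/2


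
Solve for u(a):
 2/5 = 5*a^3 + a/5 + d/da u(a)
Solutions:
 u(a) = C1 - 5*a^4/4 - a^2/10 + 2*a/5


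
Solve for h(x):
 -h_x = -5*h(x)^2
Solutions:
 h(x) = -1/(C1 + 5*x)


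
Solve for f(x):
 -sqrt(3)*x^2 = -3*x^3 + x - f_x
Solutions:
 f(x) = C1 - 3*x^4/4 + sqrt(3)*x^3/3 + x^2/2


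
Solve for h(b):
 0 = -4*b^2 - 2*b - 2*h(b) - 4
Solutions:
 h(b) = -2*b^2 - b - 2


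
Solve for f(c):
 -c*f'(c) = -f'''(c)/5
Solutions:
 f(c) = C1 + Integral(C2*airyai(5^(1/3)*c) + C3*airybi(5^(1/3)*c), c)


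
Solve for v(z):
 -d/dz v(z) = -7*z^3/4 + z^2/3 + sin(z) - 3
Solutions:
 v(z) = C1 + 7*z^4/16 - z^3/9 + 3*z + cos(z)


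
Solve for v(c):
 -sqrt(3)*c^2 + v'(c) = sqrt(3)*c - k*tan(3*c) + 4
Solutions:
 v(c) = C1 + sqrt(3)*c^3/3 + sqrt(3)*c^2/2 + 4*c + k*log(cos(3*c))/3


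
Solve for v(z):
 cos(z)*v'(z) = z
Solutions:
 v(z) = C1 + Integral(z/cos(z), z)


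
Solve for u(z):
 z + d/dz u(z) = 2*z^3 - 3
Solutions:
 u(z) = C1 + z^4/2 - z^2/2 - 3*z


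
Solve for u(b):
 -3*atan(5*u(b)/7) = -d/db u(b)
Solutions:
 Integral(1/atan(5*_y/7), (_y, u(b))) = C1 + 3*b


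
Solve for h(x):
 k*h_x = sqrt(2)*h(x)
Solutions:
 h(x) = C1*exp(sqrt(2)*x/k)


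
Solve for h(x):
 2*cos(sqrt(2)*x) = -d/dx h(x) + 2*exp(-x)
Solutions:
 h(x) = C1 - sqrt(2)*sin(sqrt(2)*x) - 2*exp(-x)


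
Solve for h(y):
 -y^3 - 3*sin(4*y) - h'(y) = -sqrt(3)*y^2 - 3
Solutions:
 h(y) = C1 - y^4/4 + sqrt(3)*y^3/3 + 3*y + 3*cos(4*y)/4


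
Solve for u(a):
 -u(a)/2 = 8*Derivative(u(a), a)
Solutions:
 u(a) = C1*exp(-a/16)


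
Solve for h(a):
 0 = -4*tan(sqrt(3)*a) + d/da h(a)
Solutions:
 h(a) = C1 - 4*sqrt(3)*log(cos(sqrt(3)*a))/3


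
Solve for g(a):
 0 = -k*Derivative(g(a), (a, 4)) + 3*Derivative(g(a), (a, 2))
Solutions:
 g(a) = C1 + C2*a + C3*exp(-sqrt(3)*a*sqrt(1/k)) + C4*exp(sqrt(3)*a*sqrt(1/k))


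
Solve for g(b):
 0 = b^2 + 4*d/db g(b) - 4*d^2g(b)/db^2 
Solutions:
 g(b) = C1 + C2*exp(b) - b^3/12 - b^2/4 - b/2


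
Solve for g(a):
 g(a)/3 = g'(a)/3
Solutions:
 g(a) = C1*exp(a)


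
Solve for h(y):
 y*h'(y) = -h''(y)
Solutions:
 h(y) = C1 + C2*erf(sqrt(2)*y/2)


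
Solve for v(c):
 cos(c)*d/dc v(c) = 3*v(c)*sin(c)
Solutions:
 v(c) = C1/cos(c)^3


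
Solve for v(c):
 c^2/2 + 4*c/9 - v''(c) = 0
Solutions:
 v(c) = C1 + C2*c + c^4/24 + 2*c^3/27


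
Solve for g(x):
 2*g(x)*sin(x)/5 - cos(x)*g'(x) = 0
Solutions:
 g(x) = C1/cos(x)^(2/5)


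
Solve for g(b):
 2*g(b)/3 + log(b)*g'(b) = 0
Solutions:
 g(b) = C1*exp(-2*li(b)/3)


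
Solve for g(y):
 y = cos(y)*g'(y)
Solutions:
 g(y) = C1 + Integral(y/cos(y), y)


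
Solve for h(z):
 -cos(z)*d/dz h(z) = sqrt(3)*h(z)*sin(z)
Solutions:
 h(z) = C1*cos(z)^(sqrt(3))


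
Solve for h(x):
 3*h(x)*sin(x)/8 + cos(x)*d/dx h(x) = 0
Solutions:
 h(x) = C1*cos(x)^(3/8)


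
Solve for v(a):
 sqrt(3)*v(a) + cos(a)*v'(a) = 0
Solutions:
 v(a) = C1*(sin(a) - 1)^(sqrt(3)/2)/(sin(a) + 1)^(sqrt(3)/2)


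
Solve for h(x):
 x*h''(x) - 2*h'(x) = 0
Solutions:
 h(x) = C1 + C2*x^3


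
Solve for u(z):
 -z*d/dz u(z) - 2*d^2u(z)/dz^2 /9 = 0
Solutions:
 u(z) = C1 + C2*erf(3*z/2)


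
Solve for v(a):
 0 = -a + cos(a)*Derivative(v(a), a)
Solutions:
 v(a) = C1 + Integral(a/cos(a), a)


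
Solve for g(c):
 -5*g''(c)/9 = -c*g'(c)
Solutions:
 g(c) = C1 + C2*erfi(3*sqrt(10)*c/10)


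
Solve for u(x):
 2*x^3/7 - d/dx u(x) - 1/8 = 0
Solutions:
 u(x) = C1 + x^4/14 - x/8


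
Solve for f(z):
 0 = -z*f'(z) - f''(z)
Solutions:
 f(z) = C1 + C2*erf(sqrt(2)*z/2)


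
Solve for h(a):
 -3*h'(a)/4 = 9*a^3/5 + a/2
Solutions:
 h(a) = C1 - 3*a^4/5 - a^2/3


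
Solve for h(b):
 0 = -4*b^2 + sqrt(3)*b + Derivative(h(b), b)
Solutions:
 h(b) = C1 + 4*b^3/3 - sqrt(3)*b^2/2


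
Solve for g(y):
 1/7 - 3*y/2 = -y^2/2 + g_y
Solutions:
 g(y) = C1 + y^3/6 - 3*y^2/4 + y/7


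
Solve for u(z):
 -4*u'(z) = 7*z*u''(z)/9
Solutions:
 u(z) = C1 + C2/z^(29/7)


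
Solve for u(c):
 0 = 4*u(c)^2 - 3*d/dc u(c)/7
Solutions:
 u(c) = -3/(C1 + 28*c)


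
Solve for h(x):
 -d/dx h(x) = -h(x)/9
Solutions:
 h(x) = C1*exp(x/9)


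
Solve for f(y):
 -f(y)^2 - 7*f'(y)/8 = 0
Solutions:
 f(y) = 7/(C1 + 8*y)


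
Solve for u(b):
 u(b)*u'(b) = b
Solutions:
 u(b) = -sqrt(C1 + b^2)
 u(b) = sqrt(C1 + b^2)


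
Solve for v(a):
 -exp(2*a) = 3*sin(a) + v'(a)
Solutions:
 v(a) = C1 - exp(2*a)/2 + 3*cos(a)


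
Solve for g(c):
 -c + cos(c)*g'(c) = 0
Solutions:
 g(c) = C1 + Integral(c/cos(c), c)


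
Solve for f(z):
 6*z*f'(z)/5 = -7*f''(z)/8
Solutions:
 f(z) = C1 + C2*erf(2*sqrt(210)*z/35)


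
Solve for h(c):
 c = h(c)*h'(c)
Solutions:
 h(c) = -sqrt(C1 + c^2)
 h(c) = sqrt(C1 + c^2)


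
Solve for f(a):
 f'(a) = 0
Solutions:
 f(a) = C1


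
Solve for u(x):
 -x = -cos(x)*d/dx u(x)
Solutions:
 u(x) = C1 + Integral(x/cos(x), x)


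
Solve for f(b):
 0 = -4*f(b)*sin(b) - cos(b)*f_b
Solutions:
 f(b) = C1*cos(b)^4


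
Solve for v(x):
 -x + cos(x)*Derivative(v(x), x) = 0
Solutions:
 v(x) = C1 + Integral(x/cos(x), x)


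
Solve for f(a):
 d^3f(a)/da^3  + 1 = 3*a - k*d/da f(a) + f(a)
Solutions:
 f(a) = C1*exp(a*(-2*18^(1/3)*k/(sqrt(3)*sqrt(4*k^3 + 27) + 9)^(1/3) + 12^(1/3)*(sqrt(3)*sqrt(4*k^3 + 27) + 9)^(1/3))/6) + C2*exp(a*(-4*k/((-12^(1/3) + 2^(2/3)*3^(5/6)*I)*(sqrt(3)*sqrt(4*k^3 + 27) + 9)^(1/3)) - 12^(1/3)*(sqrt(3)*sqrt(4*k^3 + 27) + 9)^(1/3)/12 + 2^(2/3)*3^(5/6)*I*(sqrt(3)*sqrt(4*k^3 + 27) + 9)^(1/3)/12)) + C3*exp(a*(4*k/((12^(1/3) + 2^(2/3)*3^(5/6)*I)*(sqrt(3)*sqrt(4*k^3 + 27) + 9)^(1/3)) - 12^(1/3)*(sqrt(3)*sqrt(4*k^3 + 27) + 9)^(1/3)/12 - 2^(2/3)*3^(5/6)*I*(sqrt(3)*sqrt(4*k^3 + 27) + 9)^(1/3)/12)) - 3*a - 3*k + 1


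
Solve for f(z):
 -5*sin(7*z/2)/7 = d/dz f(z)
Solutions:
 f(z) = C1 + 10*cos(7*z/2)/49


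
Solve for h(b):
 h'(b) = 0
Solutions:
 h(b) = C1


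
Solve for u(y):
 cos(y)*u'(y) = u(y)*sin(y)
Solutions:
 u(y) = C1/cos(y)


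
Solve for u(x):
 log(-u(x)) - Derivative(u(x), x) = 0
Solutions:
 -li(-u(x)) = C1 + x


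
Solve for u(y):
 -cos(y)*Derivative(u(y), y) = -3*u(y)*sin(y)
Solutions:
 u(y) = C1/cos(y)^3


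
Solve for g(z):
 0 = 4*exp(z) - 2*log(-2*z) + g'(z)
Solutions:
 g(z) = C1 + 2*z*log(-z) + 2*z*(-1 + log(2)) - 4*exp(z)


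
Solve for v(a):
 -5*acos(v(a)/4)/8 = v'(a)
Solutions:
 Integral(1/acos(_y/4), (_y, v(a))) = C1 - 5*a/8


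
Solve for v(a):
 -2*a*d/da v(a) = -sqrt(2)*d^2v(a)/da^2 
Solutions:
 v(a) = C1 + C2*erfi(2^(3/4)*a/2)


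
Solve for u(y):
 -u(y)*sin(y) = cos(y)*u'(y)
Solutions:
 u(y) = C1*cos(y)


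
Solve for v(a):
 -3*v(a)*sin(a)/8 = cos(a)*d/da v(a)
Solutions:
 v(a) = C1*cos(a)^(3/8)


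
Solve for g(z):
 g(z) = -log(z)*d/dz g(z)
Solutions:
 g(z) = C1*exp(-li(z))


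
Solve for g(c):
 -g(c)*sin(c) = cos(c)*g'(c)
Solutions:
 g(c) = C1*cos(c)


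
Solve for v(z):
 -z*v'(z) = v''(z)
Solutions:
 v(z) = C1 + C2*erf(sqrt(2)*z/2)


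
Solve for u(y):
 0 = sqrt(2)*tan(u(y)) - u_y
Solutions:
 u(y) = pi - asin(C1*exp(sqrt(2)*y))
 u(y) = asin(C1*exp(sqrt(2)*y))


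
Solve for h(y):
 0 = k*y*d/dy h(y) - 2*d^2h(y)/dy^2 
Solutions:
 h(y) = Piecewise((-sqrt(pi)*C1*erf(y*sqrt(-k)/2)/sqrt(-k) - C2, (k > 0) | (k < 0)), (-C1*y - C2, True))


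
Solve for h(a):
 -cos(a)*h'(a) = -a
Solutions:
 h(a) = C1 + Integral(a/cos(a), a)


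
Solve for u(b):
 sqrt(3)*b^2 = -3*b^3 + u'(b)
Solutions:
 u(b) = C1 + 3*b^4/4 + sqrt(3)*b^3/3


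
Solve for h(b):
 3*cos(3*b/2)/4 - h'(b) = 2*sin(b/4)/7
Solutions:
 h(b) = C1 + sin(3*b/2)/2 + 8*cos(b/4)/7


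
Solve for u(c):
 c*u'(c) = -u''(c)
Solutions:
 u(c) = C1 + C2*erf(sqrt(2)*c/2)


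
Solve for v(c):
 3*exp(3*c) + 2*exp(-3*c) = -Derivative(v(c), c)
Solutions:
 v(c) = C1 - exp(3*c) + 2*exp(-3*c)/3


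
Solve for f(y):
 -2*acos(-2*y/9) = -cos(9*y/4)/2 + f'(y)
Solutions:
 f(y) = C1 - 2*y*acos(-2*y/9) - sqrt(81 - 4*y^2) + 2*sin(9*y/4)/9


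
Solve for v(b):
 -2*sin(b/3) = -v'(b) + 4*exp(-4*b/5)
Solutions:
 v(b) = C1 - 6*cos(b/3) - 5*exp(-4*b/5)


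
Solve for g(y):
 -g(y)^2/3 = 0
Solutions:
 g(y) = 0


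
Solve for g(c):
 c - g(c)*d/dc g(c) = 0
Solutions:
 g(c) = -sqrt(C1 + c^2)
 g(c) = sqrt(C1 + c^2)


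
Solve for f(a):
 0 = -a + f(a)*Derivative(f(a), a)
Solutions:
 f(a) = -sqrt(C1 + a^2)
 f(a) = sqrt(C1 + a^2)


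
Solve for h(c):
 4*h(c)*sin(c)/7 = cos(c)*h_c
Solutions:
 h(c) = C1/cos(c)^(4/7)


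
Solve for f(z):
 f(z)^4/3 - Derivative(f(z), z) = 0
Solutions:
 f(z) = (-1/(C1 + z))^(1/3)
 f(z) = (-1/(C1 + z))^(1/3)*(-1 - sqrt(3)*I)/2
 f(z) = (-1/(C1 + z))^(1/3)*(-1 + sqrt(3)*I)/2


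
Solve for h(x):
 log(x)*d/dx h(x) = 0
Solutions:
 h(x) = C1


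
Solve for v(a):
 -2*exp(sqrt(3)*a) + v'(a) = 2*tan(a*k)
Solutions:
 v(a) = C1 + 2*Piecewise((-log(cos(a*k))/k, Ne(k, 0)), (0, True)) + 2*sqrt(3)*exp(sqrt(3)*a)/3


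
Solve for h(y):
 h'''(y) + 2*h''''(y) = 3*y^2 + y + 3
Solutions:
 h(y) = C1 + C2*y + C3*y^2 + C4*exp(-y/2) + y^5/20 - 11*y^4/24 + 25*y^3/6


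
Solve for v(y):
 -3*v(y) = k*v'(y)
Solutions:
 v(y) = C1*exp(-3*y/k)


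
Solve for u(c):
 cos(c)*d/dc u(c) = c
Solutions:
 u(c) = C1 + Integral(c/cos(c), c)


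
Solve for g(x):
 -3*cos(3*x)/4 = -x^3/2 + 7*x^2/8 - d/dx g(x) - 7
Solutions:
 g(x) = C1 - x^4/8 + 7*x^3/24 - 7*x + sin(3*x)/4


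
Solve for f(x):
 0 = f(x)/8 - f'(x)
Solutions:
 f(x) = C1*exp(x/8)


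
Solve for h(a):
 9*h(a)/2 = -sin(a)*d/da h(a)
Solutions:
 h(a) = C1*(cos(a) + 1)^(1/4)*(cos(a)^2 + 2*cos(a) + 1)/((cos(a) - 1)^(1/4)*(cos(a)^2 - 2*cos(a) + 1))


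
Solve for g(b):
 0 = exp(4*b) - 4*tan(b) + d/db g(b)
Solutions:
 g(b) = C1 - exp(4*b)/4 - 4*log(cos(b))


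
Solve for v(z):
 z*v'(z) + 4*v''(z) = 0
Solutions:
 v(z) = C1 + C2*erf(sqrt(2)*z/4)


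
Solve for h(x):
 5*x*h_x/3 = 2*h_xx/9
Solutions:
 h(x) = C1 + C2*erfi(sqrt(15)*x/2)


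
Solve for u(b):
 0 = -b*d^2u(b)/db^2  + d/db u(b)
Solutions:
 u(b) = C1 + C2*b^2


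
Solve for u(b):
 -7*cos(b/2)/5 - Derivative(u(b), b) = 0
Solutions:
 u(b) = C1 - 14*sin(b/2)/5


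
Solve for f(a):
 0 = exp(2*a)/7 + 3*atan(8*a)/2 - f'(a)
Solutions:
 f(a) = C1 + 3*a*atan(8*a)/2 + exp(2*a)/14 - 3*log(64*a^2 + 1)/32


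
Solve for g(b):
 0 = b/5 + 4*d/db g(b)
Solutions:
 g(b) = C1 - b^2/40


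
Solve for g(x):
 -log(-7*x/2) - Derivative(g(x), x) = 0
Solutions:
 g(x) = C1 - x*log(-x) + x*(-log(7) + log(2) + 1)


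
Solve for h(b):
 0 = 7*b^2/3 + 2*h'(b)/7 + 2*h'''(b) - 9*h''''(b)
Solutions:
 h(b) = C1 + C2*exp(b*(-7^(2/3)*(297*sqrt(57) + 2243)^(1/3) - 28*7^(1/3)/(297*sqrt(57) + 2243)^(1/3) + 28)/378)*sin(sqrt(3)*7^(1/3)*b*(-7^(1/3)*(297*sqrt(57) + 2243)^(1/3) + 28/(297*sqrt(57) + 2243)^(1/3))/378) + C3*exp(b*(-7^(2/3)*(297*sqrt(57) + 2243)^(1/3) - 28*7^(1/3)/(297*sqrt(57) + 2243)^(1/3) + 28)/378)*cos(sqrt(3)*7^(1/3)*b*(-7^(1/3)*(297*sqrt(57) + 2243)^(1/3) + 28/(297*sqrt(57) + 2243)^(1/3))/378) + C4*exp(b*(28*7^(1/3)/(297*sqrt(57) + 2243)^(1/3) + 14 + 7^(2/3)*(297*sqrt(57) + 2243)^(1/3))/189) - 49*b^3/18 + 343*b/3


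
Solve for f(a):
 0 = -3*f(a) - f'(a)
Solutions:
 f(a) = C1*exp(-3*a)


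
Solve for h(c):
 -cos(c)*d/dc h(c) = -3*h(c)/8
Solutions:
 h(c) = C1*(sin(c) + 1)^(3/16)/(sin(c) - 1)^(3/16)


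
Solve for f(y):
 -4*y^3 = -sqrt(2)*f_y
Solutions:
 f(y) = C1 + sqrt(2)*y^4/2


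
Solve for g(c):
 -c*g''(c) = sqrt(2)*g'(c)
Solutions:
 g(c) = C1 + C2*c^(1 - sqrt(2))


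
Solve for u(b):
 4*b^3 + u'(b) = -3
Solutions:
 u(b) = C1 - b^4 - 3*b


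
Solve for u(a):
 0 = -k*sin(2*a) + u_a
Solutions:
 u(a) = C1 - k*cos(2*a)/2


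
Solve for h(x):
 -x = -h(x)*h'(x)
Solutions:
 h(x) = -sqrt(C1 + x^2)
 h(x) = sqrt(C1 + x^2)


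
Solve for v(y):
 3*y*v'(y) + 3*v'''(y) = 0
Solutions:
 v(y) = C1 + Integral(C2*airyai(-y) + C3*airybi(-y), y)


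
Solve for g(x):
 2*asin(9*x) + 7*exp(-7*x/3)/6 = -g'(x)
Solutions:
 g(x) = C1 - 2*x*asin(9*x) - 2*sqrt(1 - 81*x^2)/9 + exp(-7*x/3)/2


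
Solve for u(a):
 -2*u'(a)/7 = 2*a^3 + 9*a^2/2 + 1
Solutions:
 u(a) = C1 - 7*a^4/4 - 21*a^3/4 - 7*a/2


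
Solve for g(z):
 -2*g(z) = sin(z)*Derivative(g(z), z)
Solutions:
 g(z) = C1*(cos(z) + 1)/(cos(z) - 1)


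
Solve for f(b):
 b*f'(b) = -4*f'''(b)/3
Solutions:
 f(b) = C1 + Integral(C2*airyai(-6^(1/3)*b/2) + C3*airybi(-6^(1/3)*b/2), b)


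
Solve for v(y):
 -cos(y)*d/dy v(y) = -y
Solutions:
 v(y) = C1 + Integral(y/cos(y), y)


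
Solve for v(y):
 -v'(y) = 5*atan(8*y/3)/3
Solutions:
 v(y) = C1 - 5*y*atan(8*y/3)/3 + 5*log(64*y^2 + 9)/16


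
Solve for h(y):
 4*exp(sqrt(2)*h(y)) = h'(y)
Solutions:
 h(y) = sqrt(2)*(2*log(-1/(C1 + 4*y)) - log(2))/4


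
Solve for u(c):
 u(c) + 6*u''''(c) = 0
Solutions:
 u(c) = (C1*sin(2^(1/4)*3^(3/4)*c/6) + C2*cos(2^(1/4)*3^(3/4)*c/6))*exp(-2^(1/4)*3^(3/4)*c/6) + (C3*sin(2^(1/4)*3^(3/4)*c/6) + C4*cos(2^(1/4)*3^(3/4)*c/6))*exp(2^(1/4)*3^(3/4)*c/6)


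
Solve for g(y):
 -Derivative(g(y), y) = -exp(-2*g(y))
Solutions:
 g(y) = log(-sqrt(C1 + 2*y))
 g(y) = log(C1 + 2*y)/2


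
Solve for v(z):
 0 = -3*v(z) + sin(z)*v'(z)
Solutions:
 v(z) = C1*(cos(z) - 1)^(3/2)/(cos(z) + 1)^(3/2)


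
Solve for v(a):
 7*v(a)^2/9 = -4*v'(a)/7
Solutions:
 v(a) = 36/(C1 + 49*a)


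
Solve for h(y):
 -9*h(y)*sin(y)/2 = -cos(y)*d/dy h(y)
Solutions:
 h(y) = C1/cos(y)^(9/2)


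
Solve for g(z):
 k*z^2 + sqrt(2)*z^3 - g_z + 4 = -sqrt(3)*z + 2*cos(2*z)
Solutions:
 g(z) = C1 + k*z^3/3 + sqrt(2)*z^4/4 + sqrt(3)*z^2/2 + 4*z - sin(2*z)


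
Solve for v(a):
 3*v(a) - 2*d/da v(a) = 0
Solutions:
 v(a) = C1*exp(3*a/2)


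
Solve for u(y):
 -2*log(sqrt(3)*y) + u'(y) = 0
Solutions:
 u(y) = C1 + 2*y*log(y) - 2*y + y*log(3)


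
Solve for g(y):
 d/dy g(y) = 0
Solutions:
 g(y) = C1


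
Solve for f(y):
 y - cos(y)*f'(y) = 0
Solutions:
 f(y) = C1 + Integral(y/cos(y), y)


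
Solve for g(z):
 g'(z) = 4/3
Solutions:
 g(z) = C1 + 4*z/3


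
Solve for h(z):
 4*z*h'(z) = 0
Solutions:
 h(z) = C1


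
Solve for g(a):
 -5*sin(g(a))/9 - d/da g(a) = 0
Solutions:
 5*a/9 + log(cos(g(a)) - 1)/2 - log(cos(g(a)) + 1)/2 = C1


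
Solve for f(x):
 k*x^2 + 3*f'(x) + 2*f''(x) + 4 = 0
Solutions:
 f(x) = C1 + C2*exp(-3*x/2) - k*x^3/9 + 2*k*x^2/9 - 8*k*x/27 - 4*x/3


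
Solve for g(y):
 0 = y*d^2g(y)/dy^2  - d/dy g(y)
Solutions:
 g(y) = C1 + C2*y^2


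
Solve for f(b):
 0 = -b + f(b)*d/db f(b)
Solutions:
 f(b) = -sqrt(C1 + b^2)
 f(b) = sqrt(C1 + b^2)


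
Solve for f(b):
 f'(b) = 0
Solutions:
 f(b) = C1


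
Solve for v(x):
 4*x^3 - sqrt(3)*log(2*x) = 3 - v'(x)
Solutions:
 v(x) = C1 - x^4 + sqrt(3)*x*log(x) - sqrt(3)*x + sqrt(3)*x*log(2) + 3*x


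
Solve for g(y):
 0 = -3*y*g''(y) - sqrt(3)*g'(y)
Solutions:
 g(y) = C1 + C2*y^(1 - sqrt(3)/3)


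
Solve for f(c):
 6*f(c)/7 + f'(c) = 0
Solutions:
 f(c) = C1*exp(-6*c/7)


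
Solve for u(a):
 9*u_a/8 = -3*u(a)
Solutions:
 u(a) = C1*exp(-8*a/3)


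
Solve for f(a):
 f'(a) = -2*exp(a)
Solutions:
 f(a) = C1 - 2*exp(a)


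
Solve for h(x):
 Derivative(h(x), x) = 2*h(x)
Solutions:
 h(x) = C1*exp(2*x)


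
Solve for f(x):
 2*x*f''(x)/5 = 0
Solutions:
 f(x) = C1 + C2*x


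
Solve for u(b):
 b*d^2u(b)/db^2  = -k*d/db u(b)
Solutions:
 u(b) = C1 + b^(1 - re(k))*(C2*sin(log(b)*Abs(im(k))) + C3*cos(log(b)*im(k)))


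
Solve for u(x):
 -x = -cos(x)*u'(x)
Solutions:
 u(x) = C1 + Integral(x/cos(x), x)


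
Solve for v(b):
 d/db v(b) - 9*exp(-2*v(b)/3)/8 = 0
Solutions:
 v(b) = 3*log(-sqrt(C1 + 9*b)) - 3*log(6) + 3*log(3)/2
 v(b) = 3*log(C1 + 9*b)/2 - 3*log(6) + 3*log(3)/2


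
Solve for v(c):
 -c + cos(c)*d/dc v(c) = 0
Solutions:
 v(c) = C1 + Integral(c/cos(c), c)


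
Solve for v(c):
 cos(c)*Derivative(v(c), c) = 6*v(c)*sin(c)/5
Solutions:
 v(c) = C1/cos(c)^(6/5)


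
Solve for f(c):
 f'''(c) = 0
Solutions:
 f(c) = C1 + C2*c + C3*c^2


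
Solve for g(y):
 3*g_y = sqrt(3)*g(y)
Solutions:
 g(y) = C1*exp(sqrt(3)*y/3)


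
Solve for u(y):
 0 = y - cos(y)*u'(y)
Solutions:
 u(y) = C1 + Integral(y/cos(y), y)


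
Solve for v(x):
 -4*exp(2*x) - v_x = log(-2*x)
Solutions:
 v(x) = C1 - x*log(-x) + x*(1 - log(2)) - 2*exp(2*x)


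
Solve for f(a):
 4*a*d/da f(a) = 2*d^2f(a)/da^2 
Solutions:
 f(a) = C1 + C2*erfi(a)


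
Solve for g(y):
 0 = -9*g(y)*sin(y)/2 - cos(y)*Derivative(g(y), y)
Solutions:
 g(y) = C1*cos(y)^(9/2)


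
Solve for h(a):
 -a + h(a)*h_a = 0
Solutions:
 h(a) = -sqrt(C1 + a^2)
 h(a) = sqrt(C1 + a^2)


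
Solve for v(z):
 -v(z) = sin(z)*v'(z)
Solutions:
 v(z) = C1*sqrt(cos(z) + 1)/sqrt(cos(z) - 1)


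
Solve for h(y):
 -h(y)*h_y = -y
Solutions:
 h(y) = -sqrt(C1 + y^2)
 h(y) = sqrt(C1 + y^2)


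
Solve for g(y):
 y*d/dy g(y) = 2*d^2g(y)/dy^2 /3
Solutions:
 g(y) = C1 + C2*erfi(sqrt(3)*y/2)


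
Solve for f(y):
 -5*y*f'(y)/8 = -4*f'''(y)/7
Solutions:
 f(y) = C1 + Integral(C2*airyai(70^(1/3)*y/4) + C3*airybi(70^(1/3)*y/4), y)


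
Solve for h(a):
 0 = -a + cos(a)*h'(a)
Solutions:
 h(a) = C1 + Integral(a/cos(a), a)


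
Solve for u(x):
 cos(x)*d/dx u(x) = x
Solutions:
 u(x) = C1 + Integral(x/cos(x), x)


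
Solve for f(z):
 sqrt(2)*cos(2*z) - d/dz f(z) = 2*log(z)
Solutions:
 f(z) = C1 - 2*z*log(z) + 2*z + sqrt(2)*sin(2*z)/2


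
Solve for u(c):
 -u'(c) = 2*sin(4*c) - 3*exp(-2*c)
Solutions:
 u(c) = C1 + cos(4*c)/2 - 3*exp(-2*c)/2


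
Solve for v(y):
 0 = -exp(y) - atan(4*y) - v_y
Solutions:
 v(y) = C1 - y*atan(4*y) - exp(y) + log(16*y^2 + 1)/8


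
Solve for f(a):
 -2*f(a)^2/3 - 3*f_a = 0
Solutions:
 f(a) = 9/(C1 + 2*a)


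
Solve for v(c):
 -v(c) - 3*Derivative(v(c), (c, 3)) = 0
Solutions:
 v(c) = C3*exp(-3^(2/3)*c/3) + (C1*sin(3^(1/6)*c/2) + C2*cos(3^(1/6)*c/2))*exp(3^(2/3)*c/6)


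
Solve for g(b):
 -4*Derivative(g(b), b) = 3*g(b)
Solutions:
 g(b) = C1*exp(-3*b/4)


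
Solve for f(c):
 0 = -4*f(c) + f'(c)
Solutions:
 f(c) = C1*exp(4*c)


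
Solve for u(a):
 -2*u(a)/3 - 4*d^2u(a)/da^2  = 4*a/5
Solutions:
 u(a) = C1*sin(sqrt(6)*a/6) + C2*cos(sqrt(6)*a/6) - 6*a/5


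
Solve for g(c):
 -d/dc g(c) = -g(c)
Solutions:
 g(c) = C1*exp(c)


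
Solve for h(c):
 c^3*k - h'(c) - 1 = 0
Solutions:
 h(c) = C1 + c^4*k/4 - c


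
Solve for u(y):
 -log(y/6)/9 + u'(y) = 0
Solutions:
 u(y) = C1 + y*log(y)/9 - y*log(6)/9 - y/9


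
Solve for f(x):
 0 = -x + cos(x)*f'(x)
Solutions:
 f(x) = C1 + Integral(x/cos(x), x)


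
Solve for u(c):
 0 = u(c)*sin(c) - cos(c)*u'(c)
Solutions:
 u(c) = C1/cos(c)


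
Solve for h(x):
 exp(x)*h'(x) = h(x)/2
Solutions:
 h(x) = C1*exp(-exp(-x)/2)


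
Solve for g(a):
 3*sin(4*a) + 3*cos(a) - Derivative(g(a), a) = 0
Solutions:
 g(a) = C1 + 3*sin(a) - 3*cos(4*a)/4


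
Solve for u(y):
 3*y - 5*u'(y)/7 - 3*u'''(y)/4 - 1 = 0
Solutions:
 u(y) = C1 + C2*sin(2*sqrt(105)*y/21) + C3*cos(2*sqrt(105)*y/21) + 21*y^2/10 - 7*y/5


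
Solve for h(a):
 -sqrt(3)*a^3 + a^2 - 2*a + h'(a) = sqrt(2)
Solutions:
 h(a) = C1 + sqrt(3)*a^4/4 - a^3/3 + a^2 + sqrt(2)*a


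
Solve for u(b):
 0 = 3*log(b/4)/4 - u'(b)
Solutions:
 u(b) = C1 + 3*b*log(b)/4 - 3*b*log(2)/2 - 3*b/4


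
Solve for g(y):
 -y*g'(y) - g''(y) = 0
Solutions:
 g(y) = C1 + C2*erf(sqrt(2)*y/2)


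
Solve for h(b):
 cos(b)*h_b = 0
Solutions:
 h(b) = C1


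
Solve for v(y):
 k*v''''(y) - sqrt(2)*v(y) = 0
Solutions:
 v(y) = C1*exp(-2^(1/8)*y*(1/k)^(1/4)) + C2*exp(2^(1/8)*y*(1/k)^(1/4)) + C3*exp(-2^(1/8)*I*y*(1/k)^(1/4)) + C4*exp(2^(1/8)*I*y*(1/k)^(1/4))


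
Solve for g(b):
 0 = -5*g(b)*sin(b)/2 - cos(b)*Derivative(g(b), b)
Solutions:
 g(b) = C1*cos(b)^(5/2)


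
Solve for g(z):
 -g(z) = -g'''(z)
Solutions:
 g(z) = C3*exp(z) + (C1*sin(sqrt(3)*z/2) + C2*cos(sqrt(3)*z/2))*exp(-z/2)


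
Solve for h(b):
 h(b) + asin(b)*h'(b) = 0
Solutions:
 h(b) = C1*exp(-Integral(1/asin(b), b))


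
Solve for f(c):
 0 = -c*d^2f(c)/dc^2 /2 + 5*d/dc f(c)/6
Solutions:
 f(c) = C1 + C2*c^(8/3)


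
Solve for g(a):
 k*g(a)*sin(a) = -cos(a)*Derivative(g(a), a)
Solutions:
 g(a) = C1*exp(k*log(cos(a)))


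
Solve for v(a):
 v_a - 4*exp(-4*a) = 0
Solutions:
 v(a) = C1 - exp(-4*a)


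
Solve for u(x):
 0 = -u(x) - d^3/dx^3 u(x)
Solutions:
 u(x) = C3*exp(-x) + (C1*sin(sqrt(3)*x/2) + C2*cos(sqrt(3)*x/2))*exp(x/2)


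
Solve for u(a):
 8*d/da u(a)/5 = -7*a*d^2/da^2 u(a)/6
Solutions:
 u(a) = C1 + C2/a^(13/35)


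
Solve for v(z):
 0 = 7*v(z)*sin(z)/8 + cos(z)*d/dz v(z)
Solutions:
 v(z) = C1*cos(z)^(7/8)


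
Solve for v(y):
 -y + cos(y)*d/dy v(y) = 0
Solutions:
 v(y) = C1 + Integral(y/cos(y), y)


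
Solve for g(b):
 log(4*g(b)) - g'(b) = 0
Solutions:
 -Integral(1/(log(_y) + 2*log(2)), (_y, g(b))) = C1 - b


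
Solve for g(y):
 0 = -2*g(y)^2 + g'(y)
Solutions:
 g(y) = -1/(C1 + 2*y)


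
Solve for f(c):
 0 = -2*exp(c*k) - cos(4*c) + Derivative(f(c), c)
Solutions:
 f(c) = C1 + sin(4*c)/4 + 2*exp(c*k)/k


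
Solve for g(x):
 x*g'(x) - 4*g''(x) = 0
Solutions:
 g(x) = C1 + C2*erfi(sqrt(2)*x/4)


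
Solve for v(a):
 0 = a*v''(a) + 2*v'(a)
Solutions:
 v(a) = C1 + C2/a


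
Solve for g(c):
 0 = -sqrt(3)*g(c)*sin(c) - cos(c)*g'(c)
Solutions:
 g(c) = C1*cos(c)^(sqrt(3))


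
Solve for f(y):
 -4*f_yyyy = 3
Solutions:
 f(y) = C1 + C2*y + C3*y^2 + C4*y^3 - y^4/32


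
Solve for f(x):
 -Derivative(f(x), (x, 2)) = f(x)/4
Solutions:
 f(x) = C1*sin(x/2) + C2*cos(x/2)


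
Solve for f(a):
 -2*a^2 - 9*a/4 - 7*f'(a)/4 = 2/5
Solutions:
 f(a) = C1 - 8*a^3/21 - 9*a^2/14 - 8*a/35


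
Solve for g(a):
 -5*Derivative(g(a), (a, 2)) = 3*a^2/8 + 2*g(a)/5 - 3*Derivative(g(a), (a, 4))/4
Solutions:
 g(a) = C1*exp(-sqrt(30)*a*sqrt(25 + sqrt(655))/15) + C2*exp(sqrt(30)*a*sqrt(25 + sqrt(655))/15) + C3*sin(sqrt(30)*a*sqrt(-25 + sqrt(655))/15) + C4*cos(sqrt(30)*a*sqrt(-25 + sqrt(655))/15) - 15*a^2/16 + 375/16


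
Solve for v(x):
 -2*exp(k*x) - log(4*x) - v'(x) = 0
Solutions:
 v(x) = C1 - x*log(x) + x*(1 - 2*log(2)) + Piecewise((-2*exp(k*x)/k, Ne(k, 0)), (-2*x, True))


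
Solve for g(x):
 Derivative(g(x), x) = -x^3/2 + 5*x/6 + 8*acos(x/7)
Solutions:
 g(x) = C1 - x^4/8 + 5*x^2/12 + 8*x*acos(x/7) - 8*sqrt(49 - x^2)


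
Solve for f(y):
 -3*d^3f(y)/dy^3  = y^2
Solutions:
 f(y) = C1 + C2*y + C3*y^2 - y^5/180


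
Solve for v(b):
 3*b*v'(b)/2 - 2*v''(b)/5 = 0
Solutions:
 v(b) = C1 + C2*erfi(sqrt(30)*b/4)


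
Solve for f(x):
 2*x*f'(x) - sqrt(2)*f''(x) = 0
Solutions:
 f(x) = C1 + C2*erfi(2^(3/4)*x/2)


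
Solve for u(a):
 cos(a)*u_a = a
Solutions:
 u(a) = C1 + Integral(a/cos(a), a)


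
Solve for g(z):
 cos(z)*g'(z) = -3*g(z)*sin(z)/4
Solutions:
 g(z) = C1*cos(z)^(3/4)


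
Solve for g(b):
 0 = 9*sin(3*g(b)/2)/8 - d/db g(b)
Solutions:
 -9*b/8 + log(cos(3*g(b)/2) - 1)/3 - log(cos(3*g(b)/2) + 1)/3 = C1


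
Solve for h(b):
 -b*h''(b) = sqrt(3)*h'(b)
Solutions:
 h(b) = C1 + C2*b^(1 - sqrt(3))


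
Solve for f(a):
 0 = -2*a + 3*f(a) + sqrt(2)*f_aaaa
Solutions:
 f(a) = 2*a/3 + (C1*sin(2^(3/8)*3^(1/4)*a/2) + C2*cos(2^(3/8)*3^(1/4)*a/2))*exp(-2^(3/8)*3^(1/4)*a/2) + (C3*sin(2^(3/8)*3^(1/4)*a/2) + C4*cos(2^(3/8)*3^(1/4)*a/2))*exp(2^(3/8)*3^(1/4)*a/2)


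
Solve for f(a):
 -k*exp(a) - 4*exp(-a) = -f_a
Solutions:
 f(a) = C1 + k*exp(a) - 4*exp(-a)


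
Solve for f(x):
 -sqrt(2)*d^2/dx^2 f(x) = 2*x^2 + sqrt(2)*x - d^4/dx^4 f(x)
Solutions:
 f(x) = C1 + C2*x + C3*exp(-2^(1/4)*x) + C4*exp(2^(1/4)*x) - sqrt(2)*x^4/12 - x^3/6 - x^2


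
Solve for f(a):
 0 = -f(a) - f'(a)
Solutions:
 f(a) = C1*exp(-a)


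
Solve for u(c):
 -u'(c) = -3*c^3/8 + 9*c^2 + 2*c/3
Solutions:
 u(c) = C1 + 3*c^4/32 - 3*c^3 - c^2/3


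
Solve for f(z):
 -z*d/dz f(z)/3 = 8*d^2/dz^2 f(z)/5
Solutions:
 f(z) = C1 + C2*erf(sqrt(15)*z/12)


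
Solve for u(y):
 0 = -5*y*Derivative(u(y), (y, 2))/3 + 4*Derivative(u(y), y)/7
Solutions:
 u(y) = C1 + C2*y^(47/35)


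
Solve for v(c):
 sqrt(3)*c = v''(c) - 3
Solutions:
 v(c) = C1 + C2*c + sqrt(3)*c^3/6 + 3*c^2/2


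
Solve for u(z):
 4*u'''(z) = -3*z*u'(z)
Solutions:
 u(z) = C1 + Integral(C2*airyai(-6^(1/3)*z/2) + C3*airybi(-6^(1/3)*z/2), z)


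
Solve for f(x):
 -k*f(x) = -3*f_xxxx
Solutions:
 f(x) = C1*exp(-3^(3/4)*k^(1/4)*x/3) + C2*exp(3^(3/4)*k^(1/4)*x/3) + C3*exp(-3^(3/4)*I*k^(1/4)*x/3) + C4*exp(3^(3/4)*I*k^(1/4)*x/3)


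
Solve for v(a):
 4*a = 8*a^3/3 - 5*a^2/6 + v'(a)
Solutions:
 v(a) = C1 - 2*a^4/3 + 5*a^3/18 + 2*a^2


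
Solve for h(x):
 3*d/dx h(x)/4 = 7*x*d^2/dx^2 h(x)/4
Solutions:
 h(x) = C1 + C2*x^(10/7)


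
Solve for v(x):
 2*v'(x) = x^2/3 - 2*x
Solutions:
 v(x) = C1 + x^3/18 - x^2/2


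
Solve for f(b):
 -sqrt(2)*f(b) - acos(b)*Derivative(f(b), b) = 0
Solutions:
 f(b) = C1*exp(-sqrt(2)*Integral(1/acos(b), b))


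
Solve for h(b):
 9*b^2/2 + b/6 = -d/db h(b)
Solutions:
 h(b) = C1 - 3*b^3/2 - b^2/12


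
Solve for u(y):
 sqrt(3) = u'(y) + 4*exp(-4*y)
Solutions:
 u(y) = C1 + sqrt(3)*y + exp(-4*y)


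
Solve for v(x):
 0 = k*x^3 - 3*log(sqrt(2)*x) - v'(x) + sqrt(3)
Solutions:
 v(x) = C1 + k*x^4/4 - 3*x*log(x) - 3*x*log(2)/2 + sqrt(3)*x + 3*x


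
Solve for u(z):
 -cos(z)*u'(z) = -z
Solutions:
 u(z) = C1 + Integral(z/cos(z), z)


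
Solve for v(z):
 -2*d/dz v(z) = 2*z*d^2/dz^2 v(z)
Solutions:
 v(z) = C1 + C2*log(z)


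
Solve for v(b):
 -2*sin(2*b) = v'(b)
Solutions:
 v(b) = C1 + cos(2*b)


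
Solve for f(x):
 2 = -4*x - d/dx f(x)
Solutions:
 f(x) = C1 - 2*x^2 - 2*x


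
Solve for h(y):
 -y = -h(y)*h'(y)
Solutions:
 h(y) = -sqrt(C1 + y^2)
 h(y) = sqrt(C1 + y^2)


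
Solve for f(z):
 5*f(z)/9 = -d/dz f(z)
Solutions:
 f(z) = C1*exp(-5*z/9)


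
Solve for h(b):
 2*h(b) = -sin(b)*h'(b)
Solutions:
 h(b) = C1*(cos(b) + 1)/(cos(b) - 1)


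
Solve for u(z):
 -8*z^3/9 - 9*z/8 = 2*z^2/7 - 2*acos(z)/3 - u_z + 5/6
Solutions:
 u(z) = C1 + 2*z^4/9 + 2*z^3/21 + 9*z^2/16 - 2*z*acos(z)/3 + 5*z/6 + 2*sqrt(1 - z^2)/3


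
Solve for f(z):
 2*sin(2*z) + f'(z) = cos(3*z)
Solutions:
 f(z) = C1 + sin(3*z)/3 + cos(2*z)


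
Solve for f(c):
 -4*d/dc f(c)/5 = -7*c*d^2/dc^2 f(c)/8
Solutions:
 f(c) = C1 + C2*c^(67/35)


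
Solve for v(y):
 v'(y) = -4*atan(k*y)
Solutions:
 v(y) = C1 - 4*Piecewise((y*atan(k*y) - log(k^2*y^2 + 1)/(2*k), Ne(k, 0)), (0, True))


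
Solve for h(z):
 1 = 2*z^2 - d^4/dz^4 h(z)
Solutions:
 h(z) = C1 + C2*z + C3*z^2 + C4*z^3 + z^6/180 - z^4/24


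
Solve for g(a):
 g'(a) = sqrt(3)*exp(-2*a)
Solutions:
 g(a) = C1 - sqrt(3)*exp(-2*a)/2


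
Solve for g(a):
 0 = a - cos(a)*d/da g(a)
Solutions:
 g(a) = C1 + Integral(a/cos(a), a)


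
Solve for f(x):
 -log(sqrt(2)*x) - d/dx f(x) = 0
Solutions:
 f(x) = C1 - x*log(x) - x*log(2)/2 + x


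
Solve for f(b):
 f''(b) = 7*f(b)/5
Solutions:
 f(b) = C1*exp(-sqrt(35)*b/5) + C2*exp(sqrt(35)*b/5)


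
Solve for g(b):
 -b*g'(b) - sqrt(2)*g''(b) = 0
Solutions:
 g(b) = C1 + C2*erf(2^(1/4)*b/2)


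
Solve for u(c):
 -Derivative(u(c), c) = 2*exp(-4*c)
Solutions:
 u(c) = C1 + exp(-4*c)/2


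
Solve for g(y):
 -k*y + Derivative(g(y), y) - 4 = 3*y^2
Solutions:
 g(y) = C1 + k*y^2/2 + y^3 + 4*y


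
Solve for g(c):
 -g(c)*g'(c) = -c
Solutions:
 g(c) = -sqrt(C1 + c^2)
 g(c) = sqrt(C1 + c^2)


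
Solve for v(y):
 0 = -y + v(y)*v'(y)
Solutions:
 v(y) = -sqrt(C1 + y^2)
 v(y) = sqrt(C1 + y^2)


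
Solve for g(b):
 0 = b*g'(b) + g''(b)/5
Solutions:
 g(b) = C1 + C2*erf(sqrt(10)*b/2)


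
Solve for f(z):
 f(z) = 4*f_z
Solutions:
 f(z) = C1*exp(z/4)


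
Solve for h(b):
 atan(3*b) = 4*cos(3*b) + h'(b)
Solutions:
 h(b) = C1 + b*atan(3*b) - log(9*b^2 + 1)/6 - 4*sin(3*b)/3


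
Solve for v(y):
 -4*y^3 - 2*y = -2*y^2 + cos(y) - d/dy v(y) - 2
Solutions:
 v(y) = C1 + y^4 - 2*y^3/3 + y^2 - 2*y + sin(y)


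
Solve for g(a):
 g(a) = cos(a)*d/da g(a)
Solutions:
 g(a) = C1*sqrt(sin(a) + 1)/sqrt(sin(a) - 1)


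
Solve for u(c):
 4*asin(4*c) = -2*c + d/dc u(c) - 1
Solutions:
 u(c) = C1 + c^2 + 4*c*asin(4*c) + c + sqrt(1 - 16*c^2)


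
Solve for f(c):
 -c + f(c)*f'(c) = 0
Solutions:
 f(c) = -sqrt(C1 + c^2)
 f(c) = sqrt(C1 + c^2)


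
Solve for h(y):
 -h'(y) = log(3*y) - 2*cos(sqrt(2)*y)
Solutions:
 h(y) = C1 - y*log(y) - y*log(3) + y + sqrt(2)*sin(sqrt(2)*y)


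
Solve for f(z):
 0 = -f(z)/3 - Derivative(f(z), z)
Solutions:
 f(z) = C1*exp(-z/3)


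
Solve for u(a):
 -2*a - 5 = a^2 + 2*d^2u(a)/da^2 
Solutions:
 u(a) = C1 + C2*a - a^4/24 - a^3/6 - 5*a^2/4


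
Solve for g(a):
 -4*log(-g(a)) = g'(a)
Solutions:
 -li(-g(a)) = C1 - 4*a


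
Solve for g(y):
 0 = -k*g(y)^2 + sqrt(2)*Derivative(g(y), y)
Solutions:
 g(y) = -2/(C1 + sqrt(2)*k*y)


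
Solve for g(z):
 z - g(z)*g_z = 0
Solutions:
 g(z) = -sqrt(C1 + z^2)
 g(z) = sqrt(C1 + z^2)


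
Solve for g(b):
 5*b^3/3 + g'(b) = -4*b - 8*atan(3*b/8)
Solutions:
 g(b) = C1 - 5*b^4/12 - 2*b^2 - 8*b*atan(3*b/8) + 32*log(9*b^2 + 64)/3


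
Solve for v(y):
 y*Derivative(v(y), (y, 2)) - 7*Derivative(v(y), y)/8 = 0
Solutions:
 v(y) = C1 + C2*y^(15/8)


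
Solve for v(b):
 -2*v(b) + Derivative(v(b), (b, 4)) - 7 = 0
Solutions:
 v(b) = C1*exp(-2^(1/4)*b) + C2*exp(2^(1/4)*b) + C3*sin(2^(1/4)*b) + C4*cos(2^(1/4)*b) - 7/2


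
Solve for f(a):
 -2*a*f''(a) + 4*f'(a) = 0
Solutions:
 f(a) = C1 + C2*a^3


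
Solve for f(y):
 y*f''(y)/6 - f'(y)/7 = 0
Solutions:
 f(y) = C1 + C2*y^(13/7)


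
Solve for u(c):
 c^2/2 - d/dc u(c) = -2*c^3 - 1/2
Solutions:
 u(c) = C1 + c^4/2 + c^3/6 + c/2


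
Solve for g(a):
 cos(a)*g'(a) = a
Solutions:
 g(a) = C1 + Integral(a/cos(a), a)


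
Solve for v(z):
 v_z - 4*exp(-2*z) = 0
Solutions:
 v(z) = C1 - 2*exp(-2*z)


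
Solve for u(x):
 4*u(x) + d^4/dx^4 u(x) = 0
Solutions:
 u(x) = (C1*sin(x) + C2*cos(x))*exp(-x) + (C3*sin(x) + C4*cos(x))*exp(x)


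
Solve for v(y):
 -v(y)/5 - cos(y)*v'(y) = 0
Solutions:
 v(y) = C1*(sin(y) - 1)^(1/10)/(sin(y) + 1)^(1/10)


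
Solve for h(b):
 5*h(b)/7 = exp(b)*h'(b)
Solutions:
 h(b) = C1*exp(-5*exp(-b)/7)


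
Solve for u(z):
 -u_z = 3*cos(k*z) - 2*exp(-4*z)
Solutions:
 u(z) = C1 - exp(-4*z)/2 - 3*sin(k*z)/k


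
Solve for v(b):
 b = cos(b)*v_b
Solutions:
 v(b) = C1 + Integral(b/cos(b), b)


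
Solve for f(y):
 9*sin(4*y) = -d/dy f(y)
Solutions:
 f(y) = C1 + 9*cos(4*y)/4


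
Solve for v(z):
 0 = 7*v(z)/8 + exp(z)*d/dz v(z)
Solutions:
 v(z) = C1*exp(7*exp(-z)/8)


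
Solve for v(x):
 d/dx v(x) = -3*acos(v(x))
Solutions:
 Integral(1/acos(_y), (_y, v(x))) = C1 - 3*x


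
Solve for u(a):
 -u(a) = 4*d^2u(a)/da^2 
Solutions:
 u(a) = C1*sin(a/2) + C2*cos(a/2)


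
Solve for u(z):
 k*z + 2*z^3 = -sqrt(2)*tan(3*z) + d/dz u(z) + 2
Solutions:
 u(z) = C1 + k*z^2/2 + z^4/2 - 2*z - sqrt(2)*log(cos(3*z))/3


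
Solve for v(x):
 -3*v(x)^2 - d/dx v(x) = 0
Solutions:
 v(x) = 1/(C1 + 3*x)


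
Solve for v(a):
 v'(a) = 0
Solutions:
 v(a) = C1


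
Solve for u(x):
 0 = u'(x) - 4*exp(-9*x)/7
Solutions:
 u(x) = C1 - 4*exp(-9*x)/63


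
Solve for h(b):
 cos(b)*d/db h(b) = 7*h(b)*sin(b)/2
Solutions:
 h(b) = C1/cos(b)^(7/2)


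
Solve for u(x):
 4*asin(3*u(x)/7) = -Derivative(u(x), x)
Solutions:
 Integral(1/asin(3*_y/7), (_y, u(x))) = C1 - 4*x


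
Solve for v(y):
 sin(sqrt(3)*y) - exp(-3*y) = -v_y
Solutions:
 v(y) = C1 + sqrt(3)*cos(sqrt(3)*y)/3 - exp(-3*y)/3


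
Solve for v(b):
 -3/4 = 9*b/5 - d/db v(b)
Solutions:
 v(b) = C1 + 9*b^2/10 + 3*b/4


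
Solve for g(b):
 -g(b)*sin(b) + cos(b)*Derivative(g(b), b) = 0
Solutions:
 g(b) = C1/cos(b)


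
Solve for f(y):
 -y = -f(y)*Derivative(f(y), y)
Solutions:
 f(y) = -sqrt(C1 + y^2)
 f(y) = sqrt(C1 + y^2)


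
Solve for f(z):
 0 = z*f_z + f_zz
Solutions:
 f(z) = C1 + C2*erf(sqrt(2)*z/2)


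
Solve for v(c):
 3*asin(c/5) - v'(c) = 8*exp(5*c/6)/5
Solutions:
 v(c) = C1 + 3*c*asin(c/5) + 3*sqrt(25 - c^2) - 48*exp(5*c/6)/25


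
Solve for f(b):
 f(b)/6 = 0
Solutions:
 f(b) = 0


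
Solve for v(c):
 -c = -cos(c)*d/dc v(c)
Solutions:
 v(c) = C1 + Integral(c/cos(c), c)


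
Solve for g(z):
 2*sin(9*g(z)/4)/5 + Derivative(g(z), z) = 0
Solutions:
 2*z/5 + 2*log(cos(9*g(z)/4) - 1)/9 - 2*log(cos(9*g(z)/4) + 1)/9 = C1


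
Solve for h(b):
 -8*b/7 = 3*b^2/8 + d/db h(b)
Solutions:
 h(b) = C1 - b^3/8 - 4*b^2/7
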